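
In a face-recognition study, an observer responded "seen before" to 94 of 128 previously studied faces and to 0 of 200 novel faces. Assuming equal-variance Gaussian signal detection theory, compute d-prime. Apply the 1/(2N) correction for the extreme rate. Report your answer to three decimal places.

d-prime = 3.433

The false-alarm rate is 0/200 = 0, so apply the 1/(2N) correction: FA → 1/(2·200) = 0.00250.
z(H) = z(0.73438) = 0.6261
z(FA) = z(0.00250) = -2.8070
d' = 0.6261 − (-2.8070) = 3.4331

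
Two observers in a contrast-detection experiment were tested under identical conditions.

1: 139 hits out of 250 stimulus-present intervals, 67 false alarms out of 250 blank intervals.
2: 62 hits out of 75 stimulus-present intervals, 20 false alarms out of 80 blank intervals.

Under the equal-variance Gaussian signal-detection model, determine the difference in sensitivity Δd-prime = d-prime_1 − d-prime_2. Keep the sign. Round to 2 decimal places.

Δd-prime = -0.86

1: z(0.5560) = 0.141, z(0.2680) = -0.619, d' = 0.760
2: z(0.8267) = 0.941, z(0.2500) = -0.674, d' = 1.615
Δd' = d'_1 − d'_2 = 0.760 − 1.615 = -0.855
2 has the higher sensitivity.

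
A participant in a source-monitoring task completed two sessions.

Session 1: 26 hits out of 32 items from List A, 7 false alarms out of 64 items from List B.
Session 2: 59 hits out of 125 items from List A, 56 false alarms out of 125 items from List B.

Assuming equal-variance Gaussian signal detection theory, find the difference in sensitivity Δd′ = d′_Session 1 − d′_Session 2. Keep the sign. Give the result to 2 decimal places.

Δd′ = 2.06

Session 1: z(0.8125) = 0.887, z(0.1094) = -1.230, d' = 2.117
Session 2: z(0.4720) = -0.070, z(0.4480) = -0.131, d' = 0.061
Δd' = d'_Session 1 − d'_Session 2 = 2.117 − 0.061 = 2.056
Session 1 has the higher sensitivity.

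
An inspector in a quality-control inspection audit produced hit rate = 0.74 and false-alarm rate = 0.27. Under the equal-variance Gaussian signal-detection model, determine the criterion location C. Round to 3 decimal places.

z(H) = z(0.74) = 0.6433
z(FA) = z(0.27) = -0.6128
c = −½·[z(H) + z(FA)] = −0.5 × (0.6433 + (-0.6128)) = -0.01525
c < 0: the inspector has a liberal response bias.

C = -0.015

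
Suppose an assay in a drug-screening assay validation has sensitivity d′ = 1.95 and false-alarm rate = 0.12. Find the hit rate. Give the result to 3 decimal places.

z(false-alarm rate) = z(0.12) = -1.1750
z(H) = z(FA) + d' = -1.1750 + 1.95 = 0.7750
hit rate = Φ(0.7750) = 0.7808

hit rate = 0.781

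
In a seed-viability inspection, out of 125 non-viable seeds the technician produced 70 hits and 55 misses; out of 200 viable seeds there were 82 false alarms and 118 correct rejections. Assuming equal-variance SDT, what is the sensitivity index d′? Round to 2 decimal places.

d′ = 0.38

H = 70/125 = 0.5600
FA = 82/200 = 0.4100
z(0.5600) = 0.151, z(0.4100) = -0.228
d' = z(H) − z(FA) = 0.151 − (-0.228) = 0.379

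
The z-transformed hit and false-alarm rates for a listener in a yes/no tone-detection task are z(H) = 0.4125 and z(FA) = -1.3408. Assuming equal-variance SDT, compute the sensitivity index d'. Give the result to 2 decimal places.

d' = 1.75

d' = z(H) − z(FA) = 0.4125 − (-1.3408) = 1.7533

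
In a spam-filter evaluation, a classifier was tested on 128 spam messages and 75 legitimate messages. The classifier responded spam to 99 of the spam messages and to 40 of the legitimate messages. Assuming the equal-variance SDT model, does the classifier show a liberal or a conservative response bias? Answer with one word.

z(H) = 0.750, z(FA) = 0.084
c = −½·(z(H) + z(FA)) = -0.417
c < 0 → liberal criterion (biased toward responding “yes”).

liberal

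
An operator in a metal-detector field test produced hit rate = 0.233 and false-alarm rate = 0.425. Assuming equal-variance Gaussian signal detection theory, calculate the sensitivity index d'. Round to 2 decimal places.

Φ⁻¹(H) = -0.7290
Φ⁻¹(FA) = -0.1891
d' = z(H) − z(FA) = -0.7290 − (-0.1891) = -0.5399

d' = -0.54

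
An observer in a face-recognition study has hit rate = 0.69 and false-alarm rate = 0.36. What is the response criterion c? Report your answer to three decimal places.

c = -0.069

z(0.69) = 0.4959, z(0.36) = -0.3585
c = −½·[z(H) + z(FA)] = −0.5 × (0.4959 + (-0.3585)) = -0.0687
c < 0: the observer has a liberal response bias.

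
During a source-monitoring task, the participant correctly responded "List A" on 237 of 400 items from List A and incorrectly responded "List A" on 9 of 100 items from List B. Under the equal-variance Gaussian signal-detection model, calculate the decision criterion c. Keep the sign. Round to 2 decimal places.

c = 0.55

H = 237/400 = 0.5925
FA = 9/100 = 0.0900
z(H) = 0.234
z(FA) = -1.341
c = −½·[z(H) + z(FA)] = −0.5 × (0.234 + (-1.341)) = 0.5535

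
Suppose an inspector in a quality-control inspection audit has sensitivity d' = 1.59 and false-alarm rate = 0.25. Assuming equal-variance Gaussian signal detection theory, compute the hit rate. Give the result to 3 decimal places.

z(false-alarm rate) = z(0.25) = -0.6745
z(H) = z(FA) + d' = -0.6745 + 1.59 = 0.9155
hit rate = Φ(0.9155) = 0.8200

hit rate = 0.820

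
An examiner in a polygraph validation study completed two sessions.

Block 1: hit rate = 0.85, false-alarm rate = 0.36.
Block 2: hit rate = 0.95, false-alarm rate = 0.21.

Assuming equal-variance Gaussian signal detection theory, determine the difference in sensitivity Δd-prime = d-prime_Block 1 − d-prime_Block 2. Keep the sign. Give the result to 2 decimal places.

Δd-prime = -1.06

Block 1: z(0.85) = 1.036, z(0.36) = -0.358, d' = 1.394
Block 2: z(0.95) = 1.645, z(0.21) = -0.806, d' = 2.451
Δd' = d'_Block 1 − d'_Block 2 = 1.394 − 2.451 = -1.057
Block 2 has the higher sensitivity.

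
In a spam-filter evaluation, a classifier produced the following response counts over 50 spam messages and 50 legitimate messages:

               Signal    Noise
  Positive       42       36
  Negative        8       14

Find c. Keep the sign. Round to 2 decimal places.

H = 42/50 = 0.8400
FA = 36/50 = 0.7200
z(0.8400) = 0.9945, z(0.7200) = 0.5828
c = −½·[z(H) + z(FA)] = −0.5 × (0.9945 + 0.5828) = -0.78865
c < 0: the classifier has a liberal response bias.

c = -0.79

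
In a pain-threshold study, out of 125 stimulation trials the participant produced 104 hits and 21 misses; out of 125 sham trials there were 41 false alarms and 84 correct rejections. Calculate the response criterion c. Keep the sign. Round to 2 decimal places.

H = 104/125 = 0.8320
FA = 41/125 = 0.3280
z(H) = z(0.8320) = 0.9621
z(FA) = z(0.3280) = -0.4454
c = −½·[z(H) + z(FA)] = −0.5 × (0.9621 + (-0.4454)) = -0.25835

c = -0.26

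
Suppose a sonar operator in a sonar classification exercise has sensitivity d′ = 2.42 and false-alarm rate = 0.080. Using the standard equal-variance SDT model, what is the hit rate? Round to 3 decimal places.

hit rate = 0.845

z(false-alarm rate) = z(0.080) = -1.4051
z(H) = z(FA) + d' = -1.4051 + 2.42 = 1.0149
hit rate = Φ(1.0149) = 0.8449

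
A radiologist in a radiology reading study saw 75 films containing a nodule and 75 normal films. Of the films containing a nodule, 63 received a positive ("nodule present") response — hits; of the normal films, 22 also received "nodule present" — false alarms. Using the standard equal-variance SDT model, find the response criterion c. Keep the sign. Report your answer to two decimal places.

c = -0.23

H = 63/75 = 0.8400
FA = 22/75 = 0.2933
Φ⁻¹(H) = 0.994
Φ⁻¹(FA) = -0.544
c = −½·[z(H) + z(FA)] = −0.5 × (0.994 + (-0.544)) = -0.225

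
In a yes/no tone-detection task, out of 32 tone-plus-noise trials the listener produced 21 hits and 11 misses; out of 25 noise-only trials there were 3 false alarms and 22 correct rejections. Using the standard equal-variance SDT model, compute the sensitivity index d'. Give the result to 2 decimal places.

H = 21/32 = 0.6562
FA = 3/25 = 0.1200
z(H) = z(0.6562) = 0.402
z(FA) = z(0.1200) = -1.175
d' = z(H) − z(FA) = 0.402 − (-1.175) = 1.577

d' = 1.58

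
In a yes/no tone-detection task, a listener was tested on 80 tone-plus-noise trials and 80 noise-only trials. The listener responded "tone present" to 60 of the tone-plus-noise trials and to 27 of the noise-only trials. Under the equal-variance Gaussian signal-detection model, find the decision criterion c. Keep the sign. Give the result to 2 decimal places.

H = 60/80 = 0.7500
FA = 27/80 = 0.3375
z(0.7500) = 0.674, z(0.3375) = -0.419
c = −½·[z(H) + z(FA)] = −0.5 × (0.674 + (-0.419)) = -0.1275
c < 0: the listener has a liberal response bias.

c = -0.13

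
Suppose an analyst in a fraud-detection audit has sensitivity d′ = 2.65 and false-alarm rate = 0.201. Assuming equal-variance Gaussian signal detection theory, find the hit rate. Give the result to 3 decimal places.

z(false-alarm rate) = z(0.201) = -0.8381
z(H) = z(FA) + d' = -0.8381 + 2.65 = 1.8119
hit rate = Φ(1.8119) = 0.9650

hit rate = 0.965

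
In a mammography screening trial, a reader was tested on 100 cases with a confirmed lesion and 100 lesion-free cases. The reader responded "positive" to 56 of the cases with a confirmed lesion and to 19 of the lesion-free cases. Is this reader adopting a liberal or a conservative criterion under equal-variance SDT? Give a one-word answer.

z(H) = 0.151, z(FA) = -0.878
c = −½·(z(H) + z(FA)) = 0.3635
c > 0 → conservative criterion (biased toward responding “no”).

conservative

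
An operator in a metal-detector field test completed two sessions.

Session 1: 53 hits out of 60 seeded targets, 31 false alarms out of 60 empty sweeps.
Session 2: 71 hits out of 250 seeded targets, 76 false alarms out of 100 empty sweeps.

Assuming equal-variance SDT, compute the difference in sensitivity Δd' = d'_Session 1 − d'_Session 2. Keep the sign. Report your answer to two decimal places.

Session 1: z(0.8833) = 1.192, z(0.5167) = 0.042, d' = 1.150
Session 2: z(0.2840) = -0.571, z(0.7600) = 0.706, d' = -1.277
Δd' = d'_Session 1 − d'_Session 2 = 1.150 − (-1.277) = 2.427
Session 1 has the higher sensitivity.

Δd' = 2.43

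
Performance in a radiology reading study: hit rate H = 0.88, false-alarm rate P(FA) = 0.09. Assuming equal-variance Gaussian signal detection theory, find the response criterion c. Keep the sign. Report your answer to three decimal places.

c = 0.083

z(H) = 1.1750
z(FA) = -1.3408
c = −½·[z(H) + z(FA)] = −0.5 × (1.1750 + (-1.3408)) = 0.0829
c > 0: the radiologist has a conservative response bias.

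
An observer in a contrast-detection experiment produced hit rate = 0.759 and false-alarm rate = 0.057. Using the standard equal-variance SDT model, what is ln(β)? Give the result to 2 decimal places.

Φ⁻¹(H) = Φ⁻¹(0.759) = 0.703
Φ⁻¹(FA) = Φ⁻¹(0.057) = -1.580
ln β = −½·[z(H)² − z(FA)²] = −0.5 × (0.494 − 2.496) = 1.001

ln β = 1.00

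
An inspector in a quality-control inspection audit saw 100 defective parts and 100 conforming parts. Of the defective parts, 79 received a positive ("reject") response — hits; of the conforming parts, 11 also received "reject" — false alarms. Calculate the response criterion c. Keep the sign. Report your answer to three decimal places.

c = 0.210

H = 79/100 = 0.7900
FA = 11/100 = 0.1100
z(0.7900) = 0.8064, z(0.1100) = -1.2265
c = −½·[z(H) + z(FA)] = −0.5 × (0.8064 + (-1.2265)) = 0.21005
c > 0: the inspector has a conservative response bias.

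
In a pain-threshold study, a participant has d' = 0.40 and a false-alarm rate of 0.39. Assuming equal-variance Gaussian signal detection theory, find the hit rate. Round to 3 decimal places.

hit rate = 0.548

z(false-alarm rate) = z(0.39) = -0.2793
z(H) = z(FA) + d' = -0.2793 + 0.40 = 0.1207
hit rate = Φ(0.1207) = 0.5480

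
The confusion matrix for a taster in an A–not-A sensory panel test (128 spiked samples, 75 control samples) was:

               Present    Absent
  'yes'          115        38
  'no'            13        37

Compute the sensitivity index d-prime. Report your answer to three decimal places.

d-prime = 1.256

H = 115/128 = 0.8984
FA = 38/75 = 0.5067
z(0.8984) = 1.2725, z(0.5067) = 0.0168
d' = z(H) − z(FA) = 1.2725 − 0.0168 = 1.2557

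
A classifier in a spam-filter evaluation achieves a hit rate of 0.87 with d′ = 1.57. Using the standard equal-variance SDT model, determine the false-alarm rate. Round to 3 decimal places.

z(hit rate) = z(0.87) = 1.1264
z(FA) = z(H) − d' = 1.1264 − 1.57 = -0.4436
false-alarm rate = Φ(-0.4436) = 0.3287

false-alarm rate = 0.329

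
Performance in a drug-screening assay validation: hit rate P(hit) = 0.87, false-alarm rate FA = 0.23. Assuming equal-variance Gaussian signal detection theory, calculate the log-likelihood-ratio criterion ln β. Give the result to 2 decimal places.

z(0.87) = 1.126, z(0.23) = -0.739
ln β = −½·[z(H)² − z(FA)²] = −0.5 × (1.268 − 0.546) = -0.361

ln β = -0.36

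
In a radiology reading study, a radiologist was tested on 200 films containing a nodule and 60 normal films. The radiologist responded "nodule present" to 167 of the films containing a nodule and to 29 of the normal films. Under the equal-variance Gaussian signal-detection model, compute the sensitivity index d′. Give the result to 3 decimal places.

H = 167/200 = 0.8350
FA = 29/60 = 0.4833
z(H) = z(0.8350) = 0.9741
z(FA) = z(0.4833) = -0.0419
d' = z(H) − z(FA) = 0.9741 − (-0.0419) = 1.0160

d′ = 1.016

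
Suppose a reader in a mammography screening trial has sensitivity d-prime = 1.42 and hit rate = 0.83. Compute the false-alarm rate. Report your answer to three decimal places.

false-alarm rate = 0.321

z(hit rate) = z(0.83) = 0.9542
z(FA) = z(H) − d' = 0.9542 − 1.42 = -0.4658
false-alarm rate = Φ(-0.4658) = 0.3207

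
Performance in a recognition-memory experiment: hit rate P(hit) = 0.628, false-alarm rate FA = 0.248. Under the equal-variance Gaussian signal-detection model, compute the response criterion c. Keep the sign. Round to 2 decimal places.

z(H) = z(0.628) = 0.327
z(FA) = z(0.248) = -0.681
c = −½·[z(H) + z(FA)] = −0.5 × (0.327 + (-0.681)) = 0.177

c = 0.18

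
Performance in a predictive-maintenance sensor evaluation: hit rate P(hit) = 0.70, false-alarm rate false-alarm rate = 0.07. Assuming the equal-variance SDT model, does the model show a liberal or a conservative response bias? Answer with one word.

conservative

z(H) = 0.524, z(FA) = -1.476
c = −½·(z(H) + z(FA)) = 0.476
c > 0 → conservative criterion (biased toward responding “no”).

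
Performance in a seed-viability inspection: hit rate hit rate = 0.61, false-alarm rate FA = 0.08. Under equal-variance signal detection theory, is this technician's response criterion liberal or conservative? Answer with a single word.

z(H) = 0.279, z(FA) = -1.405
c = −½·(z(H) + z(FA)) = 0.563
c > 0 → conservative criterion (biased toward responding “no”).

conservative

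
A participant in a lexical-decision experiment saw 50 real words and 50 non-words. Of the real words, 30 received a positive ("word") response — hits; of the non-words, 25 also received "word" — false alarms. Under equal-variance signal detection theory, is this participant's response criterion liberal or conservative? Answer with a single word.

liberal

z(H) = 0.253, z(FA) = 0.000
c = −½·(z(H) + z(FA)) = -0.1265
c < 0 → liberal criterion (biased toward responding “yes”).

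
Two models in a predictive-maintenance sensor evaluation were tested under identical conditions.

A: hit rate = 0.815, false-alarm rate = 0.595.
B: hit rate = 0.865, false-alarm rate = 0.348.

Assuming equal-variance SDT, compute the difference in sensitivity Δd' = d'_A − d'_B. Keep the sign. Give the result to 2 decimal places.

Δd' = -0.84

A: z(0.815) = 0.896, z(0.595) = 0.240, d' = 0.656
B: z(0.865) = 1.103, z(0.348) = -0.391, d' = 1.494
Δd' = d'_A − d'_B = 0.656 − 1.494 = -0.838
B has the higher sensitivity.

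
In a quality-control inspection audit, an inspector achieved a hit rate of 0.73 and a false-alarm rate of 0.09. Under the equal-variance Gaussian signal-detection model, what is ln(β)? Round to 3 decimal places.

Φ⁻¹(H) = 0.6128
Φ⁻¹(FA) = -1.3408
ln β = −½·[z(H)² − z(FA)²] = −0.5 × (0.3755 − 1.7977) = 0.7111

ln β = 0.711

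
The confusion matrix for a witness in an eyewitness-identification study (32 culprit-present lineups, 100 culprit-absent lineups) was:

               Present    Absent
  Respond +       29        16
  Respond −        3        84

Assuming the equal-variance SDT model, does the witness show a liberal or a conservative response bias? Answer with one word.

z(H) = 1.318, z(FA) = -0.994
c = −½·(z(H) + z(FA)) = -0.162
c < 0 → liberal criterion (biased toward responding “yes”).

liberal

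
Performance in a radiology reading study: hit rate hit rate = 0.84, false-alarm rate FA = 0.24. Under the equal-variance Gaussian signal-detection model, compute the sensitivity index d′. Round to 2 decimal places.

d′ = 1.70

z(H) = 0.9945
z(FA) = -0.7063
d' = z(H) − z(FA) = 0.9945 − (-0.7063) = 1.7008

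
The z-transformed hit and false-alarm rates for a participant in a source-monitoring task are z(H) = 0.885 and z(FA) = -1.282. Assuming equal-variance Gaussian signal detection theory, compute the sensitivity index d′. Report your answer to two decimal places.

d′ = 2.17

d' = z(H) − z(FA) = 0.885 − (-1.282) = 2.167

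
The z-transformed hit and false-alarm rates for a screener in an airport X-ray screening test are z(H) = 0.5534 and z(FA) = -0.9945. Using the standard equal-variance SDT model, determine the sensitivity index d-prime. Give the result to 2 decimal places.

d-prime = 1.55

d' = z(H) − z(FA) = 0.5534 − (-0.9945) = 1.5479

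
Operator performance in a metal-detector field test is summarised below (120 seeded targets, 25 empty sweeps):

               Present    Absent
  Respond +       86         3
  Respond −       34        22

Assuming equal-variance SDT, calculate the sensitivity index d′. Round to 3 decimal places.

d′ = 1.748

H = 86/120 = 0.7167
FA = 3/25 = 0.1200
z(H) = 0.5731
z(FA) = -1.1750
d' = z(H) − z(FA) = 0.5731 − (-1.1750) = 1.7481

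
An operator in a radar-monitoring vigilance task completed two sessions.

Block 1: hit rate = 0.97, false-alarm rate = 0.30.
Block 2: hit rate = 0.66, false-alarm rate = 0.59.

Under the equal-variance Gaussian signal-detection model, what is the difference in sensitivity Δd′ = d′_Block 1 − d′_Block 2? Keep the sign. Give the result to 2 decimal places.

Block 1: z(0.97) = 1.881, z(0.30) = -0.524, d' = 2.405
Block 2: z(0.66) = 0.412, z(0.59) = 0.228, d' = 0.184
Δd' = d'_Block 1 − d'_Block 2 = 2.405 − 0.184 = 2.221
Block 1 has the higher sensitivity.

Δd′ = 2.22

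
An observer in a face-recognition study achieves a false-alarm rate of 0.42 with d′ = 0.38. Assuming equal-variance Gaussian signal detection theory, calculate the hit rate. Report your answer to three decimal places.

hit rate = 0.571

z(false-alarm rate) = z(0.42) = -0.2019
z(H) = z(FA) + d' = -0.2019 + 0.38 = 0.1781
hit rate = Φ(0.1781) = 0.5707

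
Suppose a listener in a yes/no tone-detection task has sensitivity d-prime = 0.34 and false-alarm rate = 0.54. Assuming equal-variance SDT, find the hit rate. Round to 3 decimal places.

z(false-alarm rate) = z(0.54) = 0.1004
z(H) = z(FA) + d' = 0.1004 + 0.34 = 0.4404
hit rate = Φ(0.4404) = 0.6702

hit rate = 0.670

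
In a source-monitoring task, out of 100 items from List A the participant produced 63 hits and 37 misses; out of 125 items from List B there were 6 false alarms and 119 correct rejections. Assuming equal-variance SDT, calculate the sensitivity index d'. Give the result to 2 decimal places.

H = 63/100 = 0.6300
FA = 6/125 = 0.0480
z(0.6300) = 0.3319, z(0.0480) = -1.6646
d' = z(H) − z(FA) = 0.3319 − (-1.6646) = 1.9965

d' = 2.00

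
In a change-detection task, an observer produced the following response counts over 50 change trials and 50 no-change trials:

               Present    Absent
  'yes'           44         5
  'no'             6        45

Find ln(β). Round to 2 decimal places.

H = 44/50 = 0.8800
FA = 5/50 = 0.1000
Φ⁻¹(0.8800) = 1.175, Φ⁻¹(0.1000) = -1.282
ln β = −½·[z(H)² − z(FA)²] = −0.5 × (1.381 − 1.644) = 0.1315

ln β = 0.13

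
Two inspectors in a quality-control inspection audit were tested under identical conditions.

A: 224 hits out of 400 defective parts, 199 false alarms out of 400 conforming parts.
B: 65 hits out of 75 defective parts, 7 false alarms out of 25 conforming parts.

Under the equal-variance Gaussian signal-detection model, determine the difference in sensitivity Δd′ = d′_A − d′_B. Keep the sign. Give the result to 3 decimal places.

A: z(0.5600) = 0.1510, z(0.4975) = -0.0063, d' = 0.1573
B: z(0.8667) = 1.1109, z(0.2800) = -0.5828, d' = 1.6937
Δd' = d'_A − d'_B = 0.1573 − 1.6937 = -1.5364
B has the higher sensitivity.

Δd′ = -1.536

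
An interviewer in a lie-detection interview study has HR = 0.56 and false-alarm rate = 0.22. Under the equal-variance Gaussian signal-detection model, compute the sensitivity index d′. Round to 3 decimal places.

d′ = 0.923

z(0.56) = 0.1510, z(0.22) = -0.7722
d' = z(H) − z(FA) = 0.1510 − (-0.7722) = 0.9232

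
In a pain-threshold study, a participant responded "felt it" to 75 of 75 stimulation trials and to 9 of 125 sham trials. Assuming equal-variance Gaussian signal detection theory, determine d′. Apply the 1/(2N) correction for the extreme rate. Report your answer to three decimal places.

d′ = 3.936

The hit rate is 75/75 = 1, so apply the 1/(2N) correction: H → 1 − 1/(2·75) = 0.99333.
z(H) = z(0.99333) = 2.4746
z(FA) = z(0.07200) = -1.4611
d' = 2.4746 − (-1.4611) = 3.9357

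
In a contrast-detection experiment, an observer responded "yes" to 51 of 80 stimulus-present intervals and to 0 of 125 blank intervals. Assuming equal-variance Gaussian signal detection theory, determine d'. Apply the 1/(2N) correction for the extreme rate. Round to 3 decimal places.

d' = 3.004

The false-alarm rate is 0/125 = 0, so apply the 1/(2N) correction: FA → 1/(2·125) = 0.00400.
z(H) = z(0.63750) = 0.3518
z(FA) = z(0.00400) = -2.6521
d' = 0.3518 − (-2.6521) = 3.0039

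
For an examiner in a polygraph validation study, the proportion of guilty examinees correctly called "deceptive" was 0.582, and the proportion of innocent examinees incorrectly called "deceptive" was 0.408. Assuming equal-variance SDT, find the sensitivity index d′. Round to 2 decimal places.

d′ = 0.44

z(0.582) = 0.207, z(0.408) = -0.233
d' = z(H) − z(FA) = 0.207 − (-0.233) = 0.440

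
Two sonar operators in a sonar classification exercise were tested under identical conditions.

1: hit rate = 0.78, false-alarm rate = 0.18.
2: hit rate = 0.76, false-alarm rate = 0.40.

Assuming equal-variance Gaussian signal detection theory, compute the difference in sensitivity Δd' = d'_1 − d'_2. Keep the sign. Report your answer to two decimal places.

Δd' = 0.73

1: z(0.78) = 0.772, z(0.18) = -0.915, d' = 1.687
2: z(0.76) = 0.706, z(0.40) = -0.253, d' = 0.959
Δd' = d'_1 − d'_2 = 1.687 − 0.959 = 0.728
1 has the higher sensitivity.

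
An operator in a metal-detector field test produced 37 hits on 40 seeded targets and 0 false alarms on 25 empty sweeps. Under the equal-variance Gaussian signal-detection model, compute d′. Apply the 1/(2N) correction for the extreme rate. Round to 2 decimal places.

d′ = 3.49

The false-alarm rate is 0/25 = 0, so apply the 1/(2N) correction: FA → 1/(2·25) = 0.02000.
z(H) = z(0.92500) = 1.440
z(FA) = z(0.02000) = -2.054
d' = 1.440 − (-2.054) = 3.494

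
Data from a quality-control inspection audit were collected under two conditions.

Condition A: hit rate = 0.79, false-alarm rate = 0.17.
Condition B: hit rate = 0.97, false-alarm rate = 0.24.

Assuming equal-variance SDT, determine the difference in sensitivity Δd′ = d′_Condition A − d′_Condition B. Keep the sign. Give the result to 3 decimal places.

Condition A: z(0.79) = 0.8064, z(0.17) = -0.9542, d' = 1.7606
Condition B: z(0.97) = 1.8808, z(0.24) = -0.7063, d' = 2.5871
Δd' = d'_Condition A − d'_Condition B = 1.7606 − 2.5871 = -0.8265
Condition B has the higher sensitivity.

Δd′ = -0.827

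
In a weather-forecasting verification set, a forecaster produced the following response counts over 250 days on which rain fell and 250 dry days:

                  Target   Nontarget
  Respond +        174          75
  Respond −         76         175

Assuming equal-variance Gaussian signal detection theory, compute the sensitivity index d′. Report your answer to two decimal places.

H = 174/250 = 0.6960
FA = 75/250 = 0.3000
Φ⁻¹(H) = Φ⁻¹(0.6960) = 0.513
Φ⁻¹(FA) = Φ⁻¹(0.3000) = -0.524
d' = z(H) − z(FA) = 0.513 − (-0.524) = 1.037

d′ = 1.04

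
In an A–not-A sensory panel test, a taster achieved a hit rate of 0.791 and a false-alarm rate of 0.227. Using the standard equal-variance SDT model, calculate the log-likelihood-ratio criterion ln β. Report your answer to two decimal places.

ln β = -0.05

z(H) = z(0.791) = 0.810
z(FA) = z(0.227) = -0.749
ln β = −½·[z(H)² − z(FA)²] = −0.5 × (0.656 − 0.561) = -0.0475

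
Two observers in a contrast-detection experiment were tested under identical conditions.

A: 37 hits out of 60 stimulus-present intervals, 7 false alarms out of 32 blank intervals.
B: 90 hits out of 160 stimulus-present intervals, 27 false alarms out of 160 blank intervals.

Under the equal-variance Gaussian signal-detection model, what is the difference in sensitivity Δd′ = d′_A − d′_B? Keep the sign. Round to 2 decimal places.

Δd′ = -0.04

A: z(0.6167) = 0.297, z(0.2188) = -0.776, d' = 1.073
B: z(0.5625) = 0.157, z(0.1688) = -0.959, d' = 1.116
Δd' = d'_A − d'_B = 1.073 − 1.116 = -0.043
B has the higher sensitivity.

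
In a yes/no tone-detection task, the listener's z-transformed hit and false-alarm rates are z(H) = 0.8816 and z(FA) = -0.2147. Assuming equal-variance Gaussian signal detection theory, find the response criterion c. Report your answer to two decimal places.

c = -0.33

c = −½·[z(H) + z(FA)] = −½·(0.8816 + (-0.2147)) = -0.33345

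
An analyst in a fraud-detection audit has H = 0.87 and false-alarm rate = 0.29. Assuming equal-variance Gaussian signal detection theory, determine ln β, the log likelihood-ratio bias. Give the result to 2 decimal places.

z(0.87) = 1.126, z(0.29) = -0.553
ln β = −½·[z(H)² − z(FA)²] = −0.5 × (1.268 − 0.306) = -0.481

ln β = -0.48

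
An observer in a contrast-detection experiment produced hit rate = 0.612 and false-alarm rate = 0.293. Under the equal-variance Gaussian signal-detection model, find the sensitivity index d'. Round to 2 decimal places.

Φ⁻¹(H) = Φ⁻¹(0.612) = 0.2845
Φ⁻¹(FA) = Φ⁻¹(0.293) = -0.5446
d' = z(H) − z(FA) = 0.2845 − (-0.5446) = 0.8291

d' = 0.83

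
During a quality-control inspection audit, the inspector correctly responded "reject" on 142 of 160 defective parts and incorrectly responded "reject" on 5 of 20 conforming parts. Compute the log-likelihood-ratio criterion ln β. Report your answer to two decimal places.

H = 142/160 = 0.8875
FA = 5/20 = 0.2500
z(0.8875) = 1.213, z(0.2500) = -0.674
ln β = −½·[z(H)² − z(FA)²] = −0.5 × (1.471 − 0.454) = -0.5085

ln β = -0.51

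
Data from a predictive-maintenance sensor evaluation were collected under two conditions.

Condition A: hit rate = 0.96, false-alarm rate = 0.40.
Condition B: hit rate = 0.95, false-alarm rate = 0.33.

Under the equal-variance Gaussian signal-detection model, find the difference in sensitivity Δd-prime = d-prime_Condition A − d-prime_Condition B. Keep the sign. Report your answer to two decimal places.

Condition A: z(0.96) = 1.751, z(0.40) = -0.253, d' = 2.004
Condition B: z(0.95) = 1.645, z(0.33) = -0.440, d' = 2.085
Δd' = d'_Condition A − d'_Condition B = 2.004 − 2.085 = -0.081
Condition B has the higher sensitivity.

Δd-prime = -0.08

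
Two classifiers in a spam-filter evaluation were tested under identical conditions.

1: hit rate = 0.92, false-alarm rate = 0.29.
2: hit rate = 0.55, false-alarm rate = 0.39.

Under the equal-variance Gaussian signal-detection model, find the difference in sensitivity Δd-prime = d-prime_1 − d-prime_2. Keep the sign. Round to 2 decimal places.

1: z(0.92) = 1.405, z(0.29) = -0.553, d' = 1.958
2: z(0.55) = 0.126, z(0.39) = -0.279, d' = 0.405
Δd' = d'_1 − d'_2 = 1.958 − 0.405 = 1.553
1 has the higher sensitivity.

Δd-prime = 1.55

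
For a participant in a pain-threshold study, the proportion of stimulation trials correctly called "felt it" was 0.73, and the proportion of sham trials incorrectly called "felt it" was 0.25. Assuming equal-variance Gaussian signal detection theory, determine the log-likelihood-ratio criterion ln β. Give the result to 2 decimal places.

ln β = 0.04

z(H) = 0.613
z(FA) = -0.674
ln β = −½·[z(H)² − z(FA)²] = −0.5 × (0.376 − 0.454) = 0.039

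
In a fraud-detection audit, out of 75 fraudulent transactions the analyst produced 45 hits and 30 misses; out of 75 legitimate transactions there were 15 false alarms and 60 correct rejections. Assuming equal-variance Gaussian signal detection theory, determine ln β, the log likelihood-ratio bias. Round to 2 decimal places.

ln β = 0.32

H = 45/75 = 0.6000
FA = 15/75 = 0.2000
z(H) = 0.253
z(FA) = -0.842
ln β = −½·[z(H)² − z(FA)²] = −0.5 × (0.064 − 0.709) = 0.3225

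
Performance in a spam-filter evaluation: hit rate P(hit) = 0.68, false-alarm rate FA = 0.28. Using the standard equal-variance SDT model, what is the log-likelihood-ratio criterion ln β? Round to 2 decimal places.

z(0.68) = 0.468, z(0.28) = -0.583
ln β = −½·[z(H)² − z(FA)²] = −0.5 × (0.219 − 0.340) = 0.0605

ln β = 0.06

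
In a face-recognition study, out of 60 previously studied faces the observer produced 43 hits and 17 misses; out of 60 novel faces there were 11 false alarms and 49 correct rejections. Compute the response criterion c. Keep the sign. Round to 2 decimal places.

H = 43/60 = 0.7167
FA = 11/60 = 0.1833
Φ⁻¹(H) = 0.5731
Φ⁻¹(FA) = -0.9029
c = −½·[z(H) + z(FA)] = −0.5 × (0.5731 + (-0.9029)) = 0.1649

c = 0.16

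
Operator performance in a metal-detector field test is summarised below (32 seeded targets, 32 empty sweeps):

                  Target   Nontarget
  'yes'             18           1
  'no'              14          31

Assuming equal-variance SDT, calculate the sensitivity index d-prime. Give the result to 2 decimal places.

H = 18/32 = 0.5625
FA = 1/32 = 0.0312
z(H) = 0.157
z(FA) = -1.863
d' = z(H) − z(FA) = 0.157 − (-1.863) = 2.020

d-prime = 2.02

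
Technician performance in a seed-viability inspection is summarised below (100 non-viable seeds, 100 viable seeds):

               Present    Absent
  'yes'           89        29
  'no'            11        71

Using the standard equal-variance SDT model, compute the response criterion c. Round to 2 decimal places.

H = 89/100 = 0.8900
FA = 29/100 = 0.2900
z(0.8900) = 1.227, z(0.2900) = -0.553
c = −½·[z(H) + z(FA)] = −0.5 × (1.227 + (-0.553)) = -0.337

c = -0.34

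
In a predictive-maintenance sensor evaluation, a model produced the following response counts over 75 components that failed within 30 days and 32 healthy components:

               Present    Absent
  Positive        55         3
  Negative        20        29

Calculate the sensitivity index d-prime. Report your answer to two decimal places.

H = 55/75 = 0.7333
FA = 3/32 = 0.0938
Φ⁻¹(H) = Φ⁻¹(0.7333) = 0.623
Φ⁻¹(FA) = Φ⁻¹(0.0938) = -1.318
d' = z(H) − z(FA) = 0.623 − (-1.318) = 1.941

d-prime = 1.94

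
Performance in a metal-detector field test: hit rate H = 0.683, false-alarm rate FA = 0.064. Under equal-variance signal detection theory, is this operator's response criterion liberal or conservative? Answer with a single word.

conservative

z(H) = 0.476, z(FA) = -1.522
c = −½·(z(H) + z(FA)) = 0.523
c > 0 → conservative criterion (biased toward responding “no”).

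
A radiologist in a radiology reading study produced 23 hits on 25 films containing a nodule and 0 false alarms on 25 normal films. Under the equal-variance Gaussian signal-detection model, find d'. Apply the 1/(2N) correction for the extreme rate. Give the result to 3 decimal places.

d' = 3.459

The false-alarm rate is 0/25 = 0, so apply the 1/(2N) correction: FA → 1/(2·25) = 0.02000.
z(H) = z(0.92000) = 1.4051
z(FA) = z(0.02000) = -2.0537
d' = 1.4051 − (-2.0537) = 3.4588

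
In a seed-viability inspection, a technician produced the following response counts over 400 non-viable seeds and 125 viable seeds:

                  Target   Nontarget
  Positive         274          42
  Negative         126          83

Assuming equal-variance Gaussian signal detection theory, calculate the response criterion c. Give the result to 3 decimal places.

c = -0.029

H = 274/400 = 0.6850
FA = 42/125 = 0.3360
z(H) = z(0.6850) = 0.4817
z(FA) = z(0.3360) = -0.4234
c = −½·[z(H) + z(FA)] = −0.5 × (0.4817 + (-0.4234)) = -0.02915
c < 0: the technician has a liberal response bias.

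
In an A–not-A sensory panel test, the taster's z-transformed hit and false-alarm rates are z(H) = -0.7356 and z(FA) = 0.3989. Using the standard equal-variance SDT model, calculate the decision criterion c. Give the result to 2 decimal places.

c = 0.17

c = −½·[z(H) + z(FA)] = −½·(-0.7356 + 0.3989) = 0.16835
c > 0: the taster has a conservative response bias.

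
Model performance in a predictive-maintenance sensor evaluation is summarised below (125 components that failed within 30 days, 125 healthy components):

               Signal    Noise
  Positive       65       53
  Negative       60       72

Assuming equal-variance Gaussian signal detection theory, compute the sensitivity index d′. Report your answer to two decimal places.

d′ = 0.24

H = 65/125 = 0.5200
FA = 53/125 = 0.4240
z(0.5200) = 0.050, z(0.4240) = -0.192
d' = z(H) − z(FA) = 0.050 − (-0.192) = 0.242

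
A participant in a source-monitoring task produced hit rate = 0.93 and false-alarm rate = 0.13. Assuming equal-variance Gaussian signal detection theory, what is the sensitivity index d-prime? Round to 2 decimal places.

d-prime = 2.60

z(H) = 1.4758
z(FA) = -1.1264
d' = z(H) − z(FA) = 1.4758 − (-1.1264) = 2.6022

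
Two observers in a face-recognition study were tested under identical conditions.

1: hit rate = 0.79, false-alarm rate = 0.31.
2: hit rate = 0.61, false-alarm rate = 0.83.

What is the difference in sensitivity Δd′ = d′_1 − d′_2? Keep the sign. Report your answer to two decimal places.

Δd′ = 1.98

1: z(0.79) = 0.806, z(0.31) = -0.496, d' = 1.302
2: z(0.61) = 0.279, z(0.83) = 0.954, d' = -0.675
Δd' = d'_1 − d'_2 = 1.302 − (-0.675) = 1.977
1 has the higher sensitivity.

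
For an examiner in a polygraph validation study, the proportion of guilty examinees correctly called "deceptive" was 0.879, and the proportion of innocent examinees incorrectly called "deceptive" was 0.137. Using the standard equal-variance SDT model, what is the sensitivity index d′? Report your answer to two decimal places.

z(H) = 1.170
z(FA) = -1.094
d' = z(H) − z(FA) = 1.170 − (-1.094) = 2.264

d′ = 2.26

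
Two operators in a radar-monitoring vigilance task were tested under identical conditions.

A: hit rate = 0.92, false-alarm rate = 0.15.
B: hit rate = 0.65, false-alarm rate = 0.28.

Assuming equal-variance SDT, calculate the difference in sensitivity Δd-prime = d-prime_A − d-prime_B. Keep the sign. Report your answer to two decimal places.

A: z(0.92) = 1.405, z(0.15) = -1.036, d' = 2.441
B: z(0.65) = 0.385, z(0.28) = -0.583, d' = 0.968
Δd' = d'_A − d'_B = 2.441 − 0.968 = 1.473
A has the higher sensitivity.

Δd-prime = 1.47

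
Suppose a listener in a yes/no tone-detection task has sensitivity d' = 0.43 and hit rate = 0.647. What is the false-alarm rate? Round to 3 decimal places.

z(hit rate) = z(0.647) = 0.3772
z(FA) = z(H) − d' = 0.3772 − 0.43 = -0.0528
false-alarm rate = Φ(-0.0528) = 0.4789

false-alarm rate = 0.479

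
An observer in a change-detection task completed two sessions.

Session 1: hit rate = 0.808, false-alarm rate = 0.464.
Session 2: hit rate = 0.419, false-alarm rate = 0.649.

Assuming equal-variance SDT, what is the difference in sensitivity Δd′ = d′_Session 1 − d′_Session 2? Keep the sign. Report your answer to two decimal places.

Δd′ = 1.55

Session 1: z(0.808) = 0.871, z(0.464) = -0.090, d' = 0.961
Session 2: z(0.419) = -0.204, z(0.649) = 0.383, d' = -0.587
Δd' = d'_Session 1 − d'_Session 2 = 0.961 − (-0.587) = 1.548
Session 1 has the higher sensitivity.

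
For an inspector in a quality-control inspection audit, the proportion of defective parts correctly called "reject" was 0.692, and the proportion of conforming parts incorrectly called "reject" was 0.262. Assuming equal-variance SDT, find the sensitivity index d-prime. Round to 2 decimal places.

d-prime = 1.14

z(H) = z(0.692) = 0.5015
z(FA) = z(0.262) = -0.6372
d' = z(H) − z(FA) = 0.5015 − (-0.6372) = 1.1387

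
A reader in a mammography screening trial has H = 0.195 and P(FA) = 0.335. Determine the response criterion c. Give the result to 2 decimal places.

c = 0.64

Φ⁻¹(H) = -0.8596
Φ⁻¹(FA) = -0.4261
c = −½·[z(H) + z(FA)] = −0.5 × (-0.8596 + (-0.4261)) = 0.64285
c > 0: the reader has a conservative response bias.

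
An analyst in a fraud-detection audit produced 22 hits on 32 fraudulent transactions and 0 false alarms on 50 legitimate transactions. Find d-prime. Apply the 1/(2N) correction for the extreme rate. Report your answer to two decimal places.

d-prime = 2.82

The false-alarm rate is 0/50 = 0, so apply the 1/(2N) correction: FA → 1/(2·50) = 0.01000.
z(H) = z(0.68750) = 0.489
z(FA) = z(0.01000) = -2.326
d' = 0.489 − (-2.326) = 2.815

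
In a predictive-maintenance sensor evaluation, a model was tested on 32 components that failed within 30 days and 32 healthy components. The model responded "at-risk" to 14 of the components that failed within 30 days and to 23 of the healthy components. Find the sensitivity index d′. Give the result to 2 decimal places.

H = 14/32 = 0.4375
FA = 23/32 = 0.7188
z(H) = -0.1573
z(FA) = 0.5793
d' = z(H) − z(FA) = -0.1573 − 0.5793 = -0.7366

d′ = -0.74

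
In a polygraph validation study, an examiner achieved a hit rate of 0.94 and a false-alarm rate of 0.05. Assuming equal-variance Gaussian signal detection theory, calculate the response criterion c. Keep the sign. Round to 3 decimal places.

z(H) = 1.5548
z(FA) = -1.6449
c = −½·[z(H) + z(FA)] = −0.5 × (1.5548 + (-1.6449)) = 0.04505

c = 0.045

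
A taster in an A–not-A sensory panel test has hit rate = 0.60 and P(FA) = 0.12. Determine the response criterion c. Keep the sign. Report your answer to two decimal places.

Φ⁻¹(0.60) = 0.253, Φ⁻¹(0.12) = -1.175
c = −½·[z(H) + z(FA)] = −0.5 × (0.253 + (-1.175)) = 0.461
c > 0: the taster has a conservative response bias.

c = 0.46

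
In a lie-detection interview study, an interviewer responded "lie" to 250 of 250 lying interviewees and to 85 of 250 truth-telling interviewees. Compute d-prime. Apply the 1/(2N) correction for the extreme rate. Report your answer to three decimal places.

The hit rate is 250/250 = 1, so apply the 1/(2N) correction: H → 1 − 1/(2·250) = 0.99800.
z(H) = z(0.99800) = 2.8782
z(FA) = z(0.34000) = -0.4125
d' = 2.8782 − (-0.4125) = 3.2907

d-prime = 3.291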